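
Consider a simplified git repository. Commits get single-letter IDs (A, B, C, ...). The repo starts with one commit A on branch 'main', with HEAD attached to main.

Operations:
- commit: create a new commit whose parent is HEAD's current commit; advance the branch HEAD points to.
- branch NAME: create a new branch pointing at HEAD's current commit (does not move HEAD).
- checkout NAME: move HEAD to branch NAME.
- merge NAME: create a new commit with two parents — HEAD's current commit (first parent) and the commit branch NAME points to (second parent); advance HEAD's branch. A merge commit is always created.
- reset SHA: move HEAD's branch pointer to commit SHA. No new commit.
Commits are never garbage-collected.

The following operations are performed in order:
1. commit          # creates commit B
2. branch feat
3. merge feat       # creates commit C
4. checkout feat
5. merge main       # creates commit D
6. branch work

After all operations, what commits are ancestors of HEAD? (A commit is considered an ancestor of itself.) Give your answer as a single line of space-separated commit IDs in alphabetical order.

Answer: A B C D

Derivation:
After op 1 (commit): HEAD=main@B [main=B]
After op 2 (branch): HEAD=main@B [feat=B main=B]
After op 3 (merge): HEAD=main@C [feat=B main=C]
After op 4 (checkout): HEAD=feat@B [feat=B main=C]
After op 5 (merge): HEAD=feat@D [feat=D main=C]
After op 6 (branch): HEAD=feat@D [feat=D main=C work=D]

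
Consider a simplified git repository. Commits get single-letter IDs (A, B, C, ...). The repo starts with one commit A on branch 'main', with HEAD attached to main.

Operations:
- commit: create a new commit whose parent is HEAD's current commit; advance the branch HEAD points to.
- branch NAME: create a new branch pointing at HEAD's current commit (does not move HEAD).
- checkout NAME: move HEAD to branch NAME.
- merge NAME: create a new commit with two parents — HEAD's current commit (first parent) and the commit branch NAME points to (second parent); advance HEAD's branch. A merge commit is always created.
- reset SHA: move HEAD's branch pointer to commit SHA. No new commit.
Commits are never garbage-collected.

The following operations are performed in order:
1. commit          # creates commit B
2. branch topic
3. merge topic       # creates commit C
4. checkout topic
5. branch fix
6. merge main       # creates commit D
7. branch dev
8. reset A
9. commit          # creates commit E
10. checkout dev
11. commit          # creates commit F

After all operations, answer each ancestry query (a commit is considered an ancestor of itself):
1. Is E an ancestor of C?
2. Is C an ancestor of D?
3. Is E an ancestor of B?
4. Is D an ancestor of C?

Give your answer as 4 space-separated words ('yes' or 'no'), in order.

After op 1 (commit): HEAD=main@B [main=B]
After op 2 (branch): HEAD=main@B [main=B topic=B]
After op 3 (merge): HEAD=main@C [main=C topic=B]
After op 4 (checkout): HEAD=topic@B [main=C topic=B]
After op 5 (branch): HEAD=topic@B [fix=B main=C topic=B]
After op 6 (merge): HEAD=topic@D [fix=B main=C topic=D]
After op 7 (branch): HEAD=topic@D [dev=D fix=B main=C topic=D]
After op 8 (reset): HEAD=topic@A [dev=D fix=B main=C topic=A]
After op 9 (commit): HEAD=topic@E [dev=D fix=B main=C topic=E]
After op 10 (checkout): HEAD=dev@D [dev=D fix=B main=C topic=E]
After op 11 (commit): HEAD=dev@F [dev=F fix=B main=C topic=E]
ancestors(C) = {A,B,C}; E in? no
ancestors(D) = {A,B,C,D}; C in? yes
ancestors(B) = {A,B}; E in? no
ancestors(C) = {A,B,C}; D in? no

Answer: no yes no no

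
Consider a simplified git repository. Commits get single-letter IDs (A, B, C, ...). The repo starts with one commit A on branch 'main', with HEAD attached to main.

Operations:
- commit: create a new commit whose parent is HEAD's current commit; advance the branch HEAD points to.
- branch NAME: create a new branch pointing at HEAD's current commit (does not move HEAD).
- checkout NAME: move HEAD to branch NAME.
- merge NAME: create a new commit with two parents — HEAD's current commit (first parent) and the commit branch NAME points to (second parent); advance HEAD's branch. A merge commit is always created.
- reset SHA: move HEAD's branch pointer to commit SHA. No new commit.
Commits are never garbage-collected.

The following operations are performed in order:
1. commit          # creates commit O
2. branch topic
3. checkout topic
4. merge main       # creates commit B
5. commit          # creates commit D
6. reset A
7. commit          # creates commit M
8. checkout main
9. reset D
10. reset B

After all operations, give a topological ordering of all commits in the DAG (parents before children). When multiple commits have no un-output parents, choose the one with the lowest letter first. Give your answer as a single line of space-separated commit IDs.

After op 1 (commit): HEAD=main@O [main=O]
After op 2 (branch): HEAD=main@O [main=O topic=O]
After op 3 (checkout): HEAD=topic@O [main=O topic=O]
After op 4 (merge): HEAD=topic@B [main=O topic=B]
After op 5 (commit): HEAD=topic@D [main=O topic=D]
After op 6 (reset): HEAD=topic@A [main=O topic=A]
After op 7 (commit): HEAD=topic@M [main=O topic=M]
After op 8 (checkout): HEAD=main@O [main=O topic=M]
After op 9 (reset): HEAD=main@D [main=D topic=M]
After op 10 (reset): HEAD=main@B [main=B topic=M]
commit A: parents=[]
commit B: parents=['O', 'O']
commit D: parents=['B']
commit M: parents=['A']
commit O: parents=['A']

Answer: A M O B D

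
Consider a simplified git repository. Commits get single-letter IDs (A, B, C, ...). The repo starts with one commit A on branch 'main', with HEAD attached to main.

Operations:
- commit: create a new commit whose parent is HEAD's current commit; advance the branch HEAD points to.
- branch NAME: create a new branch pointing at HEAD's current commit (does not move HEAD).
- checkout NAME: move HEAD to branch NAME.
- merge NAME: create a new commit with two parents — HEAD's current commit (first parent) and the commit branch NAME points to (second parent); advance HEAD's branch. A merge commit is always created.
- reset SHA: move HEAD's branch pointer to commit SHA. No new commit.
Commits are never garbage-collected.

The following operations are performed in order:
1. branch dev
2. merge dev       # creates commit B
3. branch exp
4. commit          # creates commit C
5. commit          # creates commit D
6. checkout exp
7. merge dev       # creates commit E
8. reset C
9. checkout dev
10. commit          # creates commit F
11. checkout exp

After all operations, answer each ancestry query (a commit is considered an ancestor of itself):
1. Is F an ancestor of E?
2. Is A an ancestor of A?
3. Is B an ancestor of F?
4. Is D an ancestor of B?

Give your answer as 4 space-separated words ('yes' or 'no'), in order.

Answer: no yes no no

Derivation:
After op 1 (branch): HEAD=main@A [dev=A main=A]
After op 2 (merge): HEAD=main@B [dev=A main=B]
After op 3 (branch): HEAD=main@B [dev=A exp=B main=B]
After op 4 (commit): HEAD=main@C [dev=A exp=B main=C]
After op 5 (commit): HEAD=main@D [dev=A exp=B main=D]
After op 6 (checkout): HEAD=exp@B [dev=A exp=B main=D]
After op 7 (merge): HEAD=exp@E [dev=A exp=E main=D]
After op 8 (reset): HEAD=exp@C [dev=A exp=C main=D]
After op 9 (checkout): HEAD=dev@A [dev=A exp=C main=D]
After op 10 (commit): HEAD=dev@F [dev=F exp=C main=D]
After op 11 (checkout): HEAD=exp@C [dev=F exp=C main=D]
ancestors(E) = {A,B,E}; F in? no
ancestors(A) = {A}; A in? yes
ancestors(F) = {A,F}; B in? no
ancestors(B) = {A,B}; D in? no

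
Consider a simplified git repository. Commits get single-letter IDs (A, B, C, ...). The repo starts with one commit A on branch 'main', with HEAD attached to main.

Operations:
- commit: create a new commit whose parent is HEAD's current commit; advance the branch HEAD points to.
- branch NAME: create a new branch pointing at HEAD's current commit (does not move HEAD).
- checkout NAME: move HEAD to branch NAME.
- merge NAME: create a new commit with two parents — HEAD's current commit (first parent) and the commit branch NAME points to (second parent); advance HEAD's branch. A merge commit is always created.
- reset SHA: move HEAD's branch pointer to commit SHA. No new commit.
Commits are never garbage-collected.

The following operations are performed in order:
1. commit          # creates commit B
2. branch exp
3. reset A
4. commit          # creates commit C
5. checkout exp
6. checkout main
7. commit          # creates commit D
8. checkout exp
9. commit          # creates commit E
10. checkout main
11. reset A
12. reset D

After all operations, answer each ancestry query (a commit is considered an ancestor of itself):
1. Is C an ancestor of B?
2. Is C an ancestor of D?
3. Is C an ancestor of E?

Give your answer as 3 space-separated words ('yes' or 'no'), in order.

After op 1 (commit): HEAD=main@B [main=B]
After op 2 (branch): HEAD=main@B [exp=B main=B]
After op 3 (reset): HEAD=main@A [exp=B main=A]
After op 4 (commit): HEAD=main@C [exp=B main=C]
After op 5 (checkout): HEAD=exp@B [exp=B main=C]
After op 6 (checkout): HEAD=main@C [exp=B main=C]
After op 7 (commit): HEAD=main@D [exp=B main=D]
After op 8 (checkout): HEAD=exp@B [exp=B main=D]
After op 9 (commit): HEAD=exp@E [exp=E main=D]
After op 10 (checkout): HEAD=main@D [exp=E main=D]
After op 11 (reset): HEAD=main@A [exp=E main=A]
After op 12 (reset): HEAD=main@D [exp=E main=D]
ancestors(B) = {A,B}; C in? no
ancestors(D) = {A,C,D}; C in? yes
ancestors(E) = {A,B,E}; C in? no

Answer: no yes no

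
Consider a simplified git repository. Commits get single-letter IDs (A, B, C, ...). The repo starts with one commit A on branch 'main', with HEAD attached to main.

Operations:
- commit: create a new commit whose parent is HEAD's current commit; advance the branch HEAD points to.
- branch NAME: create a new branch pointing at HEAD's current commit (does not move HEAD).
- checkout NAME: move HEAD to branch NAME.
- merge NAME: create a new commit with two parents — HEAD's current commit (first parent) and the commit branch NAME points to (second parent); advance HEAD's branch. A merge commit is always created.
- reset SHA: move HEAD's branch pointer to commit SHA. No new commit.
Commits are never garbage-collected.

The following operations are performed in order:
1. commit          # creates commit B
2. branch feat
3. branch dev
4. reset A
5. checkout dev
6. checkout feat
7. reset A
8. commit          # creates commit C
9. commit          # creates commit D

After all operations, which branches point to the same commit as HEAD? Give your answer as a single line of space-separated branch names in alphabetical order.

Answer: feat

Derivation:
After op 1 (commit): HEAD=main@B [main=B]
After op 2 (branch): HEAD=main@B [feat=B main=B]
After op 3 (branch): HEAD=main@B [dev=B feat=B main=B]
After op 4 (reset): HEAD=main@A [dev=B feat=B main=A]
After op 5 (checkout): HEAD=dev@B [dev=B feat=B main=A]
After op 6 (checkout): HEAD=feat@B [dev=B feat=B main=A]
After op 7 (reset): HEAD=feat@A [dev=B feat=A main=A]
After op 8 (commit): HEAD=feat@C [dev=B feat=C main=A]
After op 9 (commit): HEAD=feat@D [dev=B feat=D main=A]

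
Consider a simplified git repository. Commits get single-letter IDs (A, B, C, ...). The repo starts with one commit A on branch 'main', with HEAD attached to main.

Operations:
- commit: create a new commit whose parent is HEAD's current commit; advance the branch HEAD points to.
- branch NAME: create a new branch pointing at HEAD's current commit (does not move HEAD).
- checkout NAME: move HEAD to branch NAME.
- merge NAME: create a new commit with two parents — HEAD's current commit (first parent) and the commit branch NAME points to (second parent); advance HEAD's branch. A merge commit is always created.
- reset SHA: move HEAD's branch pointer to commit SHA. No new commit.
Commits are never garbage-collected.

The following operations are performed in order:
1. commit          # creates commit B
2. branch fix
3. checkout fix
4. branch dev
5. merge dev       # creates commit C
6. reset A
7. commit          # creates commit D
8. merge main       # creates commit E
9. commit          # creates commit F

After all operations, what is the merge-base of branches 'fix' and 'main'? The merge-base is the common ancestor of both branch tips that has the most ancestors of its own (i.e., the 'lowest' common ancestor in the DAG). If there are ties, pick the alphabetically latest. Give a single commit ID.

After op 1 (commit): HEAD=main@B [main=B]
After op 2 (branch): HEAD=main@B [fix=B main=B]
After op 3 (checkout): HEAD=fix@B [fix=B main=B]
After op 4 (branch): HEAD=fix@B [dev=B fix=B main=B]
After op 5 (merge): HEAD=fix@C [dev=B fix=C main=B]
After op 6 (reset): HEAD=fix@A [dev=B fix=A main=B]
After op 7 (commit): HEAD=fix@D [dev=B fix=D main=B]
After op 8 (merge): HEAD=fix@E [dev=B fix=E main=B]
After op 9 (commit): HEAD=fix@F [dev=B fix=F main=B]
ancestors(fix=F): ['A', 'B', 'D', 'E', 'F']
ancestors(main=B): ['A', 'B']
common: ['A', 'B']

Answer: B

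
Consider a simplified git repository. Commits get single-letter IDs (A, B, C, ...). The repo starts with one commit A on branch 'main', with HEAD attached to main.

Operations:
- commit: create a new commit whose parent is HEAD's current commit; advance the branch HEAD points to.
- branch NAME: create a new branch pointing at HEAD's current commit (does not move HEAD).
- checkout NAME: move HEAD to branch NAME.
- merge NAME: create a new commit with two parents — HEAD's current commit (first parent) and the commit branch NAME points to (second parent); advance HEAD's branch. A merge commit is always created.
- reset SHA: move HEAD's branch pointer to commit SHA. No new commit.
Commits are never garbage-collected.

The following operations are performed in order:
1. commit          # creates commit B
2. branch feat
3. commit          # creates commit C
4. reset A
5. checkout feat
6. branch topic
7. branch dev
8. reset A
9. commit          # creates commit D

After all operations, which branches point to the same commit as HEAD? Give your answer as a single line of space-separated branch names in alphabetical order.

Answer: feat

Derivation:
After op 1 (commit): HEAD=main@B [main=B]
After op 2 (branch): HEAD=main@B [feat=B main=B]
After op 3 (commit): HEAD=main@C [feat=B main=C]
After op 4 (reset): HEAD=main@A [feat=B main=A]
After op 5 (checkout): HEAD=feat@B [feat=B main=A]
After op 6 (branch): HEAD=feat@B [feat=B main=A topic=B]
After op 7 (branch): HEAD=feat@B [dev=B feat=B main=A topic=B]
After op 8 (reset): HEAD=feat@A [dev=B feat=A main=A topic=B]
After op 9 (commit): HEAD=feat@D [dev=B feat=D main=A topic=B]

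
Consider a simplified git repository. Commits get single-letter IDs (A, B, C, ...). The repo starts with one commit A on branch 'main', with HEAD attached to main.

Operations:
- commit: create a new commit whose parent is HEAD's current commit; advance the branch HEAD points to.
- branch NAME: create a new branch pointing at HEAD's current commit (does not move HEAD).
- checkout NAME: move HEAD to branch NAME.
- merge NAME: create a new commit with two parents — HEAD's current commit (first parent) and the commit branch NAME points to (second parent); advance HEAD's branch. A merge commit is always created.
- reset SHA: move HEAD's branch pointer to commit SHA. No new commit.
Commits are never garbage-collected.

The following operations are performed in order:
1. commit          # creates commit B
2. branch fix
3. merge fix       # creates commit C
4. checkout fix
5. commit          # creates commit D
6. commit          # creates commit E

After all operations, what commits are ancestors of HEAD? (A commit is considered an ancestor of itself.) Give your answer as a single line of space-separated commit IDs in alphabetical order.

Answer: A B D E

Derivation:
After op 1 (commit): HEAD=main@B [main=B]
After op 2 (branch): HEAD=main@B [fix=B main=B]
After op 3 (merge): HEAD=main@C [fix=B main=C]
After op 4 (checkout): HEAD=fix@B [fix=B main=C]
After op 5 (commit): HEAD=fix@D [fix=D main=C]
After op 6 (commit): HEAD=fix@E [fix=E main=C]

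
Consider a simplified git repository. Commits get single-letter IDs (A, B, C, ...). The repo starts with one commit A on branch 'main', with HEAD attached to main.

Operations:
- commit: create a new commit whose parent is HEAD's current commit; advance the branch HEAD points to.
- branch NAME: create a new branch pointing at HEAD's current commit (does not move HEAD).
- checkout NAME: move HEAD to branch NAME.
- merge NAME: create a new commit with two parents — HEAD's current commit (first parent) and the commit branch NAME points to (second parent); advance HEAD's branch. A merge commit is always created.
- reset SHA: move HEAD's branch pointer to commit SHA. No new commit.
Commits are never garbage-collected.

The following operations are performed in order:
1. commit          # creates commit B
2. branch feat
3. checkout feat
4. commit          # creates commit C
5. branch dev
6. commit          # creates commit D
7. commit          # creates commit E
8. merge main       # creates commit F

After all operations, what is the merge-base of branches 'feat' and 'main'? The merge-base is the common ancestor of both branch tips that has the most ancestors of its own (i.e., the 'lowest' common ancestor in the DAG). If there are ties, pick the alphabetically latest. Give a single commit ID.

Answer: B

Derivation:
After op 1 (commit): HEAD=main@B [main=B]
After op 2 (branch): HEAD=main@B [feat=B main=B]
After op 3 (checkout): HEAD=feat@B [feat=B main=B]
After op 4 (commit): HEAD=feat@C [feat=C main=B]
After op 5 (branch): HEAD=feat@C [dev=C feat=C main=B]
After op 6 (commit): HEAD=feat@D [dev=C feat=D main=B]
After op 7 (commit): HEAD=feat@E [dev=C feat=E main=B]
After op 8 (merge): HEAD=feat@F [dev=C feat=F main=B]
ancestors(feat=F): ['A', 'B', 'C', 'D', 'E', 'F']
ancestors(main=B): ['A', 'B']
common: ['A', 'B']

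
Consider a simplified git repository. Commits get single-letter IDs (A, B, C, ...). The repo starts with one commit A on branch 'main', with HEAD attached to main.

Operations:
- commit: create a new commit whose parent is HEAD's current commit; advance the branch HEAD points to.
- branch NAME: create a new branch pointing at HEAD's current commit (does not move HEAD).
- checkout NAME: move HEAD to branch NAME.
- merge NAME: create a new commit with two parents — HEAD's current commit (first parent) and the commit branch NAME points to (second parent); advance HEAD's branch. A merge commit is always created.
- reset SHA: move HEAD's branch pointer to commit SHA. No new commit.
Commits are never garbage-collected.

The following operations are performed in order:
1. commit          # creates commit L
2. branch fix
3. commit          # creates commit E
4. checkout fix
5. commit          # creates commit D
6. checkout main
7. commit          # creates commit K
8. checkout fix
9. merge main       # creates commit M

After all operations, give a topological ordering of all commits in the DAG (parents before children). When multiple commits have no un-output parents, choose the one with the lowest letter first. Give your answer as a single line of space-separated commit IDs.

Answer: A L D E K M

Derivation:
After op 1 (commit): HEAD=main@L [main=L]
After op 2 (branch): HEAD=main@L [fix=L main=L]
After op 3 (commit): HEAD=main@E [fix=L main=E]
After op 4 (checkout): HEAD=fix@L [fix=L main=E]
After op 5 (commit): HEAD=fix@D [fix=D main=E]
After op 6 (checkout): HEAD=main@E [fix=D main=E]
After op 7 (commit): HEAD=main@K [fix=D main=K]
After op 8 (checkout): HEAD=fix@D [fix=D main=K]
After op 9 (merge): HEAD=fix@M [fix=M main=K]
commit A: parents=[]
commit D: parents=['L']
commit E: parents=['L']
commit K: parents=['E']
commit L: parents=['A']
commit M: parents=['D', 'K']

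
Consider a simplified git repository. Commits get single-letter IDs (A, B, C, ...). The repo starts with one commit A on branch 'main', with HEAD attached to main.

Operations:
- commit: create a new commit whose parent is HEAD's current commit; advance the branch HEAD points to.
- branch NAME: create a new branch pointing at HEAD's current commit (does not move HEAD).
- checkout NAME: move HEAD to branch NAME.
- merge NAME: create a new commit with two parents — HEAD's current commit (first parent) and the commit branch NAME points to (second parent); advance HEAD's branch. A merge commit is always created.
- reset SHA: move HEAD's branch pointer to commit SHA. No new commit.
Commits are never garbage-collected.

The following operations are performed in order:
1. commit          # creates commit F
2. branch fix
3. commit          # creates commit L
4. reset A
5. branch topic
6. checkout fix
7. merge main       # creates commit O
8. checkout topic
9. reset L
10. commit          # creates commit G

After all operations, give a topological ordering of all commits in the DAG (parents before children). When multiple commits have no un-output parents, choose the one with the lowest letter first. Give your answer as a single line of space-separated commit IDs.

After op 1 (commit): HEAD=main@F [main=F]
After op 2 (branch): HEAD=main@F [fix=F main=F]
After op 3 (commit): HEAD=main@L [fix=F main=L]
After op 4 (reset): HEAD=main@A [fix=F main=A]
After op 5 (branch): HEAD=main@A [fix=F main=A topic=A]
After op 6 (checkout): HEAD=fix@F [fix=F main=A topic=A]
After op 7 (merge): HEAD=fix@O [fix=O main=A topic=A]
After op 8 (checkout): HEAD=topic@A [fix=O main=A topic=A]
After op 9 (reset): HEAD=topic@L [fix=O main=A topic=L]
After op 10 (commit): HEAD=topic@G [fix=O main=A topic=G]
commit A: parents=[]
commit F: parents=['A']
commit G: parents=['L']
commit L: parents=['F']
commit O: parents=['F', 'A']

Answer: A F L G O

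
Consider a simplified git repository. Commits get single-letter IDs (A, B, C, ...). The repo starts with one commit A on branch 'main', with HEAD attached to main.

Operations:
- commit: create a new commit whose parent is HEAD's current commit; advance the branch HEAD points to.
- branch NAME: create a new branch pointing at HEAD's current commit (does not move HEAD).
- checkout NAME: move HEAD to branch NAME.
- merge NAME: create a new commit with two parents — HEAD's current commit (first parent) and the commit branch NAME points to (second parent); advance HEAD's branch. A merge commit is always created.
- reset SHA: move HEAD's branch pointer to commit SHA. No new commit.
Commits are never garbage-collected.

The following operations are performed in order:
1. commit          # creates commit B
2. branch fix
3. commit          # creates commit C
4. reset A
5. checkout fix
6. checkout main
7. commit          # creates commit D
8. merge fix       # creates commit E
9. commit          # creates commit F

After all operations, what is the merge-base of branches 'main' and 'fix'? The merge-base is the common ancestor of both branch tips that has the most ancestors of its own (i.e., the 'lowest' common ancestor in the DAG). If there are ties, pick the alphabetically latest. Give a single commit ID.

After op 1 (commit): HEAD=main@B [main=B]
After op 2 (branch): HEAD=main@B [fix=B main=B]
After op 3 (commit): HEAD=main@C [fix=B main=C]
After op 4 (reset): HEAD=main@A [fix=B main=A]
After op 5 (checkout): HEAD=fix@B [fix=B main=A]
After op 6 (checkout): HEAD=main@A [fix=B main=A]
After op 7 (commit): HEAD=main@D [fix=B main=D]
After op 8 (merge): HEAD=main@E [fix=B main=E]
After op 9 (commit): HEAD=main@F [fix=B main=F]
ancestors(main=F): ['A', 'B', 'D', 'E', 'F']
ancestors(fix=B): ['A', 'B']
common: ['A', 'B']

Answer: B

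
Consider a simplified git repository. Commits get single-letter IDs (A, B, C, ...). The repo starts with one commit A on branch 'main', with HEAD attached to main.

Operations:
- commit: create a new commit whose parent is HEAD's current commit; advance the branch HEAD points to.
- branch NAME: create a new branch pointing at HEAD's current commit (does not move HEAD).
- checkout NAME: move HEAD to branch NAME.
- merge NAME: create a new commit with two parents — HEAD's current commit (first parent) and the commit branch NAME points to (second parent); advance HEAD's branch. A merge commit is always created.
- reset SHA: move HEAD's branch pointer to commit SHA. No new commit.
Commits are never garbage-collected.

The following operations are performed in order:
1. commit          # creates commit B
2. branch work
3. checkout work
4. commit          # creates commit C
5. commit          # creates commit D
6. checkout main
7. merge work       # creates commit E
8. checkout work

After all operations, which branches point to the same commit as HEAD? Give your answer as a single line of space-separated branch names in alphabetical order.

After op 1 (commit): HEAD=main@B [main=B]
After op 2 (branch): HEAD=main@B [main=B work=B]
After op 3 (checkout): HEAD=work@B [main=B work=B]
After op 4 (commit): HEAD=work@C [main=B work=C]
After op 5 (commit): HEAD=work@D [main=B work=D]
After op 6 (checkout): HEAD=main@B [main=B work=D]
After op 7 (merge): HEAD=main@E [main=E work=D]
After op 8 (checkout): HEAD=work@D [main=E work=D]

Answer: work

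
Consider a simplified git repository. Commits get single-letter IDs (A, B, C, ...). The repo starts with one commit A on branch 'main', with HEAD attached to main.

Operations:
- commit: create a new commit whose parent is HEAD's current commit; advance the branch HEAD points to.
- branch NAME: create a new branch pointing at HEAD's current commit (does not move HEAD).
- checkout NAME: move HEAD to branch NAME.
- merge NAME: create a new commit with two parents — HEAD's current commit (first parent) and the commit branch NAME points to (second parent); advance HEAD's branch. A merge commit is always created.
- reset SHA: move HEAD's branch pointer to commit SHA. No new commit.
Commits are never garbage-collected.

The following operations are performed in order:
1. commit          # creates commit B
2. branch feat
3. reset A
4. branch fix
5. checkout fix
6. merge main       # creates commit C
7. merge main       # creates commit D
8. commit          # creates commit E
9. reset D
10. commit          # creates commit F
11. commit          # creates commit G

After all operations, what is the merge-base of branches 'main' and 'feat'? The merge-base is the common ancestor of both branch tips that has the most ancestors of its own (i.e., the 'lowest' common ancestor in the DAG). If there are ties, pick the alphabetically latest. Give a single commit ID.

Answer: A

Derivation:
After op 1 (commit): HEAD=main@B [main=B]
After op 2 (branch): HEAD=main@B [feat=B main=B]
After op 3 (reset): HEAD=main@A [feat=B main=A]
After op 4 (branch): HEAD=main@A [feat=B fix=A main=A]
After op 5 (checkout): HEAD=fix@A [feat=B fix=A main=A]
After op 6 (merge): HEAD=fix@C [feat=B fix=C main=A]
After op 7 (merge): HEAD=fix@D [feat=B fix=D main=A]
After op 8 (commit): HEAD=fix@E [feat=B fix=E main=A]
After op 9 (reset): HEAD=fix@D [feat=B fix=D main=A]
After op 10 (commit): HEAD=fix@F [feat=B fix=F main=A]
After op 11 (commit): HEAD=fix@G [feat=B fix=G main=A]
ancestors(main=A): ['A']
ancestors(feat=B): ['A', 'B']
common: ['A']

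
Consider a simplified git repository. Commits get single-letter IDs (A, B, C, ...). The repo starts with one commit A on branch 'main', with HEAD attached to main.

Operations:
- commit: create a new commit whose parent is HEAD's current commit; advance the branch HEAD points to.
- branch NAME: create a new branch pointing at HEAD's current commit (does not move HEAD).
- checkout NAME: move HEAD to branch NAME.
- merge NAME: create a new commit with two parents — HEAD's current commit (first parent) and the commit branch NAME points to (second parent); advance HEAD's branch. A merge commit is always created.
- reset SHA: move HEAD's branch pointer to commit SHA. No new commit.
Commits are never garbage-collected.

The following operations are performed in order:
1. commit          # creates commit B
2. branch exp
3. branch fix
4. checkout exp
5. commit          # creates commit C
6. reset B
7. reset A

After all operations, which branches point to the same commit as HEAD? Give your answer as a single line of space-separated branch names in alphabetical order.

After op 1 (commit): HEAD=main@B [main=B]
After op 2 (branch): HEAD=main@B [exp=B main=B]
After op 3 (branch): HEAD=main@B [exp=B fix=B main=B]
After op 4 (checkout): HEAD=exp@B [exp=B fix=B main=B]
After op 5 (commit): HEAD=exp@C [exp=C fix=B main=B]
After op 6 (reset): HEAD=exp@B [exp=B fix=B main=B]
After op 7 (reset): HEAD=exp@A [exp=A fix=B main=B]

Answer: exp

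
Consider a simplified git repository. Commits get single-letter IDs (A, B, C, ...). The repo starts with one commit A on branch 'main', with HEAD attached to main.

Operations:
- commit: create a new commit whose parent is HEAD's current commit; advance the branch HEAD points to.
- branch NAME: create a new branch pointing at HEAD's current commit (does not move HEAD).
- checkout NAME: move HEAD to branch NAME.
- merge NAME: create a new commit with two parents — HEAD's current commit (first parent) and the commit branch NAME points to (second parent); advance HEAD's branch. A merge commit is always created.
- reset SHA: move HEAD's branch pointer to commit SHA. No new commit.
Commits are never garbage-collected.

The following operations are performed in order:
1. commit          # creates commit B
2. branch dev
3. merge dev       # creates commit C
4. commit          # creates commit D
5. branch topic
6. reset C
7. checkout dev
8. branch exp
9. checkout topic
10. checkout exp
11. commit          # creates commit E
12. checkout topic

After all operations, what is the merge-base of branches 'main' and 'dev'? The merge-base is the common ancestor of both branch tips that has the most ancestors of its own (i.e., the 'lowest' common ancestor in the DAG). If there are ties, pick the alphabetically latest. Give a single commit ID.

Answer: B

Derivation:
After op 1 (commit): HEAD=main@B [main=B]
After op 2 (branch): HEAD=main@B [dev=B main=B]
After op 3 (merge): HEAD=main@C [dev=B main=C]
After op 4 (commit): HEAD=main@D [dev=B main=D]
After op 5 (branch): HEAD=main@D [dev=B main=D topic=D]
After op 6 (reset): HEAD=main@C [dev=B main=C topic=D]
After op 7 (checkout): HEAD=dev@B [dev=B main=C topic=D]
After op 8 (branch): HEAD=dev@B [dev=B exp=B main=C topic=D]
After op 9 (checkout): HEAD=topic@D [dev=B exp=B main=C topic=D]
After op 10 (checkout): HEAD=exp@B [dev=B exp=B main=C topic=D]
After op 11 (commit): HEAD=exp@E [dev=B exp=E main=C topic=D]
After op 12 (checkout): HEAD=topic@D [dev=B exp=E main=C topic=D]
ancestors(main=C): ['A', 'B', 'C']
ancestors(dev=B): ['A', 'B']
common: ['A', 'B']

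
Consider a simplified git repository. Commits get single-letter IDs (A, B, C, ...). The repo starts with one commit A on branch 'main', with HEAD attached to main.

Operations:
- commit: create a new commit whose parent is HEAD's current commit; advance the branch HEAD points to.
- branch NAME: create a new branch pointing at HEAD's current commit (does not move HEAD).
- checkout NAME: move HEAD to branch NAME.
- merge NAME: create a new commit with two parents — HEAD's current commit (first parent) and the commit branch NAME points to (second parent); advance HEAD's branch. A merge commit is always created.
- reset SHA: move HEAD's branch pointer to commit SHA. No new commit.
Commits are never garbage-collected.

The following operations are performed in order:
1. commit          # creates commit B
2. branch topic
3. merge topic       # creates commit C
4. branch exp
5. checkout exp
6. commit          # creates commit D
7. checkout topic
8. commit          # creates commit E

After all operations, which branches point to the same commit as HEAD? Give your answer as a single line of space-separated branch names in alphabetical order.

After op 1 (commit): HEAD=main@B [main=B]
After op 2 (branch): HEAD=main@B [main=B topic=B]
After op 3 (merge): HEAD=main@C [main=C topic=B]
After op 4 (branch): HEAD=main@C [exp=C main=C topic=B]
After op 5 (checkout): HEAD=exp@C [exp=C main=C topic=B]
After op 6 (commit): HEAD=exp@D [exp=D main=C topic=B]
After op 7 (checkout): HEAD=topic@B [exp=D main=C topic=B]
After op 8 (commit): HEAD=topic@E [exp=D main=C topic=E]

Answer: topic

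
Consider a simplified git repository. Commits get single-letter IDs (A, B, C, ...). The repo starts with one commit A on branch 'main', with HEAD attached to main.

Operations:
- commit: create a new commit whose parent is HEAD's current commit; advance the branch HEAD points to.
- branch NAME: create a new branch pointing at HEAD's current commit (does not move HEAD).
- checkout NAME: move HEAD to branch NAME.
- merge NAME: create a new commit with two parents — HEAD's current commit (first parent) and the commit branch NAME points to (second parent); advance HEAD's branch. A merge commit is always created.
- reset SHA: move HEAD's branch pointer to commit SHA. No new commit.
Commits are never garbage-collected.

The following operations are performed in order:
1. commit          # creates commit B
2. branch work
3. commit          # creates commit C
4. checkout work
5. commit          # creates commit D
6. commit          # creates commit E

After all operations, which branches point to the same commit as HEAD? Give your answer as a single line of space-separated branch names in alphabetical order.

After op 1 (commit): HEAD=main@B [main=B]
After op 2 (branch): HEAD=main@B [main=B work=B]
After op 3 (commit): HEAD=main@C [main=C work=B]
After op 4 (checkout): HEAD=work@B [main=C work=B]
After op 5 (commit): HEAD=work@D [main=C work=D]
After op 6 (commit): HEAD=work@E [main=C work=E]

Answer: work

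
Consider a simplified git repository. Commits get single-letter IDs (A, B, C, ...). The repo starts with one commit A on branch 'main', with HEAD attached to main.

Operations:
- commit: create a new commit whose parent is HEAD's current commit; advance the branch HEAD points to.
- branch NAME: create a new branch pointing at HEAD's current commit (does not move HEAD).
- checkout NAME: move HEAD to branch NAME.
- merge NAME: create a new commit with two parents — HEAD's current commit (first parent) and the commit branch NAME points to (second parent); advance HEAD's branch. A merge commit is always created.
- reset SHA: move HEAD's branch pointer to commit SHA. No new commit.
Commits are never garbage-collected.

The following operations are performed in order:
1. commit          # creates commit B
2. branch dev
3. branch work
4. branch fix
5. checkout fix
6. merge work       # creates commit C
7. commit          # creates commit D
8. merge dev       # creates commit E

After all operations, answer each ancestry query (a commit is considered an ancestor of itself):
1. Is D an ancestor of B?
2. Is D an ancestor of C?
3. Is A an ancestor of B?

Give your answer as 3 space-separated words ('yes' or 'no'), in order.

After op 1 (commit): HEAD=main@B [main=B]
After op 2 (branch): HEAD=main@B [dev=B main=B]
After op 3 (branch): HEAD=main@B [dev=B main=B work=B]
After op 4 (branch): HEAD=main@B [dev=B fix=B main=B work=B]
After op 5 (checkout): HEAD=fix@B [dev=B fix=B main=B work=B]
After op 6 (merge): HEAD=fix@C [dev=B fix=C main=B work=B]
After op 7 (commit): HEAD=fix@D [dev=B fix=D main=B work=B]
After op 8 (merge): HEAD=fix@E [dev=B fix=E main=B work=B]
ancestors(B) = {A,B}; D in? no
ancestors(C) = {A,B,C}; D in? no
ancestors(B) = {A,B}; A in? yes

Answer: no no yes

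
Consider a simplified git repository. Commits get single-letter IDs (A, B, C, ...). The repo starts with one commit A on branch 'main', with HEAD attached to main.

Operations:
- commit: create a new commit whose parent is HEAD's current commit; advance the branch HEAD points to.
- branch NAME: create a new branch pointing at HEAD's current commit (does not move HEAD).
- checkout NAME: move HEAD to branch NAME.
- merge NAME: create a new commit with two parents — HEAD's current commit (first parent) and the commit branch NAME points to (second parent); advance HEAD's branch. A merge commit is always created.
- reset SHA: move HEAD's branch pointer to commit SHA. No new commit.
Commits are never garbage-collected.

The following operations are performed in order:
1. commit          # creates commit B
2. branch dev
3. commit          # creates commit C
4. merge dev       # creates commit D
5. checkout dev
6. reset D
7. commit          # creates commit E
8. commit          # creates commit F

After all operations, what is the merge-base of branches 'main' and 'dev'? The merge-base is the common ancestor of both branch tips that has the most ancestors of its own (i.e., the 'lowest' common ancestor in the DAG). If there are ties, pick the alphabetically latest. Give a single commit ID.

After op 1 (commit): HEAD=main@B [main=B]
After op 2 (branch): HEAD=main@B [dev=B main=B]
After op 3 (commit): HEAD=main@C [dev=B main=C]
After op 4 (merge): HEAD=main@D [dev=B main=D]
After op 5 (checkout): HEAD=dev@B [dev=B main=D]
After op 6 (reset): HEAD=dev@D [dev=D main=D]
After op 7 (commit): HEAD=dev@E [dev=E main=D]
After op 8 (commit): HEAD=dev@F [dev=F main=D]
ancestors(main=D): ['A', 'B', 'C', 'D']
ancestors(dev=F): ['A', 'B', 'C', 'D', 'E', 'F']
common: ['A', 'B', 'C', 'D']

Answer: D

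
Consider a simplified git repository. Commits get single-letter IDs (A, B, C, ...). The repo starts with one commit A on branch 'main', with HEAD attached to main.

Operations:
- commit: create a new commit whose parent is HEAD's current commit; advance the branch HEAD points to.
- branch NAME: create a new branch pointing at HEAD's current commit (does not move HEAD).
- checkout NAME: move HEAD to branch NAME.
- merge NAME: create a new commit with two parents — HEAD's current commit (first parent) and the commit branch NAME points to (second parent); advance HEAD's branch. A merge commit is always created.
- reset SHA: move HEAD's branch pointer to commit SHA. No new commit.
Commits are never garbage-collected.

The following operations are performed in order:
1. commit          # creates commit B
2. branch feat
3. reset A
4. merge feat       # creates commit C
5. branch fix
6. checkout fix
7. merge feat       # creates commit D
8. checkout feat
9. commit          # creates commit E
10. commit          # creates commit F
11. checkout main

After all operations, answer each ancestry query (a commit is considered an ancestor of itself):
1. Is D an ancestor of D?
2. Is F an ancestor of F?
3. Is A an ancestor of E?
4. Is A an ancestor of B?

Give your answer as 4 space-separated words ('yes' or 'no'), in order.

After op 1 (commit): HEAD=main@B [main=B]
After op 2 (branch): HEAD=main@B [feat=B main=B]
After op 3 (reset): HEAD=main@A [feat=B main=A]
After op 4 (merge): HEAD=main@C [feat=B main=C]
After op 5 (branch): HEAD=main@C [feat=B fix=C main=C]
After op 6 (checkout): HEAD=fix@C [feat=B fix=C main=C]
After op 7 (merge): HEAD=fix@D [feat=B fix=D main=C]
After op 8 (checkout): HEAD=feat@B [feat=B fix=D main=C]
After op 9 (commit): HEAD=feat@E [feat=E fix=D main=C]
After op 10 (commit): HEAD=feat@F [feat=F fix=D main=C]
After op 11 (checkout): HEAD=main@C [feat=F fix=D main=C]
ancestors(D) = {A,B,C,D}; D in? yes
ancestors(F) = {A,B,E,F}; F in? yes
ancestors(E) = {A,B,E}; A in? yes
ancestors(B) = {A,B}; A in? yes

Answer: yes yes yes yes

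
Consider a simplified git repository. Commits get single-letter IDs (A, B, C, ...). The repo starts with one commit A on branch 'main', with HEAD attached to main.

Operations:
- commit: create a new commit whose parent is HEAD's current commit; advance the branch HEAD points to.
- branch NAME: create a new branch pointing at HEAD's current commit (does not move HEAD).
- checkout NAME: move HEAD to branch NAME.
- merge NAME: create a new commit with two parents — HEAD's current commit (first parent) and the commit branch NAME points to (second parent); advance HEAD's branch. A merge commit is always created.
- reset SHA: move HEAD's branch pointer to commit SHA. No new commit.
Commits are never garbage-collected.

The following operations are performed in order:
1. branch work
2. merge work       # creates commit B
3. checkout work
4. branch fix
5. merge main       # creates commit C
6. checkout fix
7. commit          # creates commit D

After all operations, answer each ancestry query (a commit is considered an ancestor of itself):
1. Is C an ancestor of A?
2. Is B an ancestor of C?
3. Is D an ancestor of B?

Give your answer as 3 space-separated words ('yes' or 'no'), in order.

After op 1 (branch): HEAD=main@A [main=A work=A]
After op 2 (merge): HEAD=main@B [main=B work=A]
After op 3 (checkout): HEAD=work@A [main=B work=A]
After op 4 (branch): HEAD=work@A [fix=A main=B work=A]
After op 5 (merge): HEAD=work@C [fix=A main=B work=C]
After op 6 (checkout): HEAD=fix@A [fix=A main=B work=C]
After op 7 (commit): HEAD=fix@D [fix=D main=B work=C]
ancestors(A) = {A}; C in? no
ancestors(C) = {A,B,C}; B in? yes
ancestors(B) = {A,B}; D in? no

Answer: no yes no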